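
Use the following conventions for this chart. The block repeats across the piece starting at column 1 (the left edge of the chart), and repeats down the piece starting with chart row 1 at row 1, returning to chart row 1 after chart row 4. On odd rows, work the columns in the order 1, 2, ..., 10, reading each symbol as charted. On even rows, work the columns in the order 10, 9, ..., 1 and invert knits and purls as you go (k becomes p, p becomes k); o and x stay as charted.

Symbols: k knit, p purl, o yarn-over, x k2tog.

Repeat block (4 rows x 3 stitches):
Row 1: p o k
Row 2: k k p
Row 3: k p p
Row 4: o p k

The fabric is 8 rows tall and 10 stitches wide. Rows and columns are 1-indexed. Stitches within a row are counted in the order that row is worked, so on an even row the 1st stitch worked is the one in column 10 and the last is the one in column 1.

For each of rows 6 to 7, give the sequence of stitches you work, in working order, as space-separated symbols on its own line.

Row 6: chart row 2, WS - tiled (columns 1-10): k k p k k p k k p k; work from column 10 back to 1 with k<->p swapped.
Row 7: chart row 3, RS - tile across columns 1-10 and work as-is.

== ROWS AS WORKED ==
p k p p k p p k p p
k p p k p p k p p k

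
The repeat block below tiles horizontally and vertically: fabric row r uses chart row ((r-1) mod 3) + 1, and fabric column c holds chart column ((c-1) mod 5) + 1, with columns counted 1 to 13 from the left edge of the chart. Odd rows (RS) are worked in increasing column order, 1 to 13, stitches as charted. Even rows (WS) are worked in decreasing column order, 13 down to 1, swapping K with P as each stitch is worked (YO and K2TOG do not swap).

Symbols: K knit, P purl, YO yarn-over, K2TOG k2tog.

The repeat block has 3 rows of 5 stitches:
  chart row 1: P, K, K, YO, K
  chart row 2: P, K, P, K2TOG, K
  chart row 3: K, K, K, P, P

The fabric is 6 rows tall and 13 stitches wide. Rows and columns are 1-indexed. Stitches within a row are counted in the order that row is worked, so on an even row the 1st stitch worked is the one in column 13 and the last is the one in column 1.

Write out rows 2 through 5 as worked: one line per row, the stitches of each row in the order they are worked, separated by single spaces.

Rows as worked:
K P K P K2TOG K P K P K2TOG K P K
K K K P P K K K P P K K K
P P K P YO P P K P YO P P K
P K P K2TOG K P K P K2TOG K P K P

Derivation:
Row 2: chart row 2, WS - tiled (columns 1-13): P K P K2TOG K P K P K2TOG K P K P; work from column 13 back to 1 with K<->P swapped.
Row 3: chart row 3, RS - tile across columns 1-13 and work as-is.
Row 4: chart row 1, WS - tiled (columns 1-13): P K K YO K P K K YO K P K K; work from column 13 back to 1 with K<->P swapped.
Row 5: chart row 2, RS - tile across columns 1-13 and work as-is.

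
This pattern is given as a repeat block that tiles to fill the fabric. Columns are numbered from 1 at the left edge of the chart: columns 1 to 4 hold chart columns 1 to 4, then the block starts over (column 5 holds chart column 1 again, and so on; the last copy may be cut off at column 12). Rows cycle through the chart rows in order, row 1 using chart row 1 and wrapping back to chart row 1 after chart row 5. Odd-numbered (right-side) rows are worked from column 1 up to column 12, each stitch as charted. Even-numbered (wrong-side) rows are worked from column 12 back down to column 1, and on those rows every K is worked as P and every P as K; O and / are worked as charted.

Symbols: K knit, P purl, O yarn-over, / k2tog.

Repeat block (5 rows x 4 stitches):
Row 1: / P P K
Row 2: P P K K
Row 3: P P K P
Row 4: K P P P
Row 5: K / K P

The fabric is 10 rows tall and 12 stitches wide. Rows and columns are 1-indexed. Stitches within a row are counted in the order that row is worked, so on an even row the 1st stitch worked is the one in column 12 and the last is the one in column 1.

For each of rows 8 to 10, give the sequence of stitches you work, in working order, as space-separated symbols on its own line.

Row 8: chart row 3, WS - tiled (columns 1-12): P P K P P P K P P P K P; work from column 12 back to 1 with K<->P swapped.
Row 9: chart row 4, RS - tile across columns 1-12 and work as-is.
Row 10: chart row 5, WS - tiled (columns 1-12): K / K P K / K P K / K P; work from column 12 back to 1 with K<->P swapped.

Rows as worked:
K P K K K P K K K P K K
K P P P K P P P K P P P
K P / P K P / P K P / P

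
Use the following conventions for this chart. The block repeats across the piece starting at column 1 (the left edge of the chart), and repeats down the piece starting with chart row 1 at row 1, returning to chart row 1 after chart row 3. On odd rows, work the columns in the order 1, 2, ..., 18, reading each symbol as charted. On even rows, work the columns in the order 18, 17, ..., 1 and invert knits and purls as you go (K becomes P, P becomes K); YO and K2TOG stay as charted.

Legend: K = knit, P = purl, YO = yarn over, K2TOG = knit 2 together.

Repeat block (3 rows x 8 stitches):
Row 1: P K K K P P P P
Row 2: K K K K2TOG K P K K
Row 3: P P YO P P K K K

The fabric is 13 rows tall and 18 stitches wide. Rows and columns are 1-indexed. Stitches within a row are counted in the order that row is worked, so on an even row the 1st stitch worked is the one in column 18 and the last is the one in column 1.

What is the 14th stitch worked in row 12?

Result:
K

Derivation:
Row 12: (12-1) mod 3 = 2, so use chart row 3. Even row -> WS.
Chart row 3 tiled across columns 1-18: P P YO P P K K K P P YO P P K K K P P
WS row: flip the tiled sequence (start at column 18) and apply K<->P; YO and K2TOG stay.
Row 12 as worked: K K P P P K K YO K K P P P K K YO K K
Stitch 14 in working order -> K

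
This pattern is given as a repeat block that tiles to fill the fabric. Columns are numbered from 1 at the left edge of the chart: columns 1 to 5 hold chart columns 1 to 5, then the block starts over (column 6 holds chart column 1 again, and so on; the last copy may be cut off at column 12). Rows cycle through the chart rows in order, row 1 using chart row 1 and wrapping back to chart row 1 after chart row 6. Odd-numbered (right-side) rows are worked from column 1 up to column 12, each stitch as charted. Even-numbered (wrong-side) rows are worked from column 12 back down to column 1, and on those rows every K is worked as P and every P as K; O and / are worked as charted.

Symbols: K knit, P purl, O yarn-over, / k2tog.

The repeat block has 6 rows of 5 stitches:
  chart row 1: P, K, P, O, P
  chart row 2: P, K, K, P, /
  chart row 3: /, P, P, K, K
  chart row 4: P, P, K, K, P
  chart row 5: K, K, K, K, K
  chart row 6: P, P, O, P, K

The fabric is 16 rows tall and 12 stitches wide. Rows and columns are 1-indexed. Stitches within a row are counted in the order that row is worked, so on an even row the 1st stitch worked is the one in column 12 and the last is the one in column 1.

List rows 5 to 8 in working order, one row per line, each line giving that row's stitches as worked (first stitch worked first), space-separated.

== ROWS AS WORKED ==
K K K K K K K K K K K K
K K P K O K K P K O K K
P K P O P P K P O P P K
P K / K P P K / K P P K

Derivation:
Row 5: chart row 5, RS - tile across columns 1-12 and work as-is.
Row 6: chart row 6, WS - tiled (columns 1-12): P P O P K P P O P K P P; work from column 12 back to 1 with K<->P swapped.
Row 7: chart row 1, RS - tile across columns 1-12 and work as-is.
Row 8: chart row 2, WS - tiled (columns 1-12): P K K P / P K K P / P K; work from column 12 back to 1 with K<->P swapped.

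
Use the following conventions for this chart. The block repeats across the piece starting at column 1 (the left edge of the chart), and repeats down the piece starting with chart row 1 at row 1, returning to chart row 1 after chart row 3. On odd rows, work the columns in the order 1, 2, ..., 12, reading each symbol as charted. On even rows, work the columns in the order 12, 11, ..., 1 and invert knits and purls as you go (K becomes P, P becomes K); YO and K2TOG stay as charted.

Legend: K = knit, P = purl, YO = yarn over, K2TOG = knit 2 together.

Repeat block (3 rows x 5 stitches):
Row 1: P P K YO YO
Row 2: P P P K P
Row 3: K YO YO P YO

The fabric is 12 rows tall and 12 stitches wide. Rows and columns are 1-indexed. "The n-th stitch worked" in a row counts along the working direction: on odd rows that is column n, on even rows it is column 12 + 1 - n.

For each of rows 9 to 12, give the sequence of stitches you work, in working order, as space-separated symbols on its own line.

Result:
K YO YO P YO K YO YO P YO K YO
K K YO YO P K K YO YO P K K
P P P K P P P P K P P P
YO P YO K YO YO P YO K YO YO P

Derivation:
Row 9: chart row 3, RS - tile across columns 1-12 and work as-is.
Row 10: chart row 1, WS - tiled (columns 1-12): P P K YO YO P P K YO YO P P; work from column 12 back to 1 with K<->P swapped.
Row 11: chart row 2, RS - tile across columns 1-12 and work as-is.
Row 12: chart row 3, WS - tiled (columns 1-12): K YO YO P YO K YO YO P YO K YO; work from column 12 back to 1 with K<->P swapped.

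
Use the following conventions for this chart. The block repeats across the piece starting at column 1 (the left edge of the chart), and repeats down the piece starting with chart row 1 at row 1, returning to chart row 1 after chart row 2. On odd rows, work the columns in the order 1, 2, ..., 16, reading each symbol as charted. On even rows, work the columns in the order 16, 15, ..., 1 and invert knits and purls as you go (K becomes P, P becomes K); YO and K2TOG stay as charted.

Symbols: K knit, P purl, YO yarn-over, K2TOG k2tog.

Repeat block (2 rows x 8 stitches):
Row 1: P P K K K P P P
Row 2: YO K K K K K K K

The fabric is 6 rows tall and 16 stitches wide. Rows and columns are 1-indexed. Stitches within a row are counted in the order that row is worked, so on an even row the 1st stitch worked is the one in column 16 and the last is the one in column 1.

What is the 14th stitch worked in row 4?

Row 4: (4-1) mod 2 = 1, so use chart row 2. Even row -> WS.
Chart row 2 tiled across columns 1-16: YO K K K K K K K YO K K K K K K K
WS: work from column 16 back to column 1 (reverse the tiled row), swapping K<->P (YO and K2TOG unchanged).
Row 4 as worked: P P P P P P P YO P P P P P P P YO
Counting 14 along the worked row gives P.

Result:
P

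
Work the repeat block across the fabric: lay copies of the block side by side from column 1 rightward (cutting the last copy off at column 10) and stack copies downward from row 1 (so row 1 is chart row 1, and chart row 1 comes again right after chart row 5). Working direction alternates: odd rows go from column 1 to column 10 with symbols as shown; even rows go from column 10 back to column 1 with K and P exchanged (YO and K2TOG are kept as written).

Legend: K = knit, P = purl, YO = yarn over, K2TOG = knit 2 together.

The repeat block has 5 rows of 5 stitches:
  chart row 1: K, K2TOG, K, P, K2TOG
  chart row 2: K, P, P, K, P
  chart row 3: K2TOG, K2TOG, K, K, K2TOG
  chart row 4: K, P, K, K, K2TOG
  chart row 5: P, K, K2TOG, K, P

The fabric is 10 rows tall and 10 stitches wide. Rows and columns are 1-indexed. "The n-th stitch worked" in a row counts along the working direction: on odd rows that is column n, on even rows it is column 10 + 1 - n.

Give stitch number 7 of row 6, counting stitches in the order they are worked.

Result:
K

Derivation:
Row 6: (6-1) mod 5 = 0, so use chart row 1. Even row -> WS.
Chart row 1 tiled across columns 1-10: K K2TOG K P K2TOG K K2TOG K P K2TOG
Wrong side: read the tiled row from column 10 down to 1 and exchange K with P (leave YO, K2TOG).
Row 6 as worked: K2TOG K P K2TOG P K2TOG K P K2TOG P
Counting 7 along the worked row gives K.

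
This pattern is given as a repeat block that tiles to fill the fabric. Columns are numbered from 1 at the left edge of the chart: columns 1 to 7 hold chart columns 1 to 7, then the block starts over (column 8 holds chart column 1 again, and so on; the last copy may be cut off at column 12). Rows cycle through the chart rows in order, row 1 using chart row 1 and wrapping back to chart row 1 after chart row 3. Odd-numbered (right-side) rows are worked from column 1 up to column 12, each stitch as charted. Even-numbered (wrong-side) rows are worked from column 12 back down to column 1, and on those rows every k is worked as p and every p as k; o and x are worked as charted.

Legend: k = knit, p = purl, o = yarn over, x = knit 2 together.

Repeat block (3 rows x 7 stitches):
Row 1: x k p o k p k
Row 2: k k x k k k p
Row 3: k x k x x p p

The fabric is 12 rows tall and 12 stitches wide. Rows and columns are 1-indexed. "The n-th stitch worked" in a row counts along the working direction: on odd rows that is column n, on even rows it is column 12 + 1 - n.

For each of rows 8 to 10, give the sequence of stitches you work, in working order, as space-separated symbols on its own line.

Row 8: chart row 2, WS - tiled (columns 1-12): k k x k k k p k k x k k; work from column 12 back to 1 with k<->p swapped.
Row 9: chart row 3, RS - tile across columns 1-12 and work as-is.
Row 10: chart row 1, WS - tiled (columns 1-12): x k p o k p k x k p o k; work from column 12 back to 1 with k<->p swapped.

Rows as worked:
p p x p p k p p p x p p
k x k x x p p k x k x x
p o k p x p k p o k p x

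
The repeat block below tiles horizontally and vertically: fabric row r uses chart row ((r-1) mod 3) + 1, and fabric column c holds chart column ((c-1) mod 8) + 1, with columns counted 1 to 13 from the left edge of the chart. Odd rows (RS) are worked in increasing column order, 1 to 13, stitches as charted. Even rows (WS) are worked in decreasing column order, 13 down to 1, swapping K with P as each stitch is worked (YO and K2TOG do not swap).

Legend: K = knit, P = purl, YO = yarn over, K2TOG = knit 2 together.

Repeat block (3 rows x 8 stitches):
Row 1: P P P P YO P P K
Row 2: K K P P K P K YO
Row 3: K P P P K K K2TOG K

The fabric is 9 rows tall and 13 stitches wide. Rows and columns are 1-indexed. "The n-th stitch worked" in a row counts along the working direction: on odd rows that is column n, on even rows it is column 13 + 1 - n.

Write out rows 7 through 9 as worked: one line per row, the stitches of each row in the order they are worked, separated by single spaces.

Rows as worked:
P P P P YO P P K P P P P YO
P K K P P YO P K P K K P P
K P P P K K K2TOG K K P P P K

Derivation:
Row 7: chart row 1, RS - tile across columns 1-13 and work as-is.
Row 8: chart row 2, WS - tiled (columns 1-13): K K P P K P K YO K K P P K; work from column 13 back to 1 with K<->P swapped.
Row 9: chart row 3, RS - tile across columns 1-13 and work as-is.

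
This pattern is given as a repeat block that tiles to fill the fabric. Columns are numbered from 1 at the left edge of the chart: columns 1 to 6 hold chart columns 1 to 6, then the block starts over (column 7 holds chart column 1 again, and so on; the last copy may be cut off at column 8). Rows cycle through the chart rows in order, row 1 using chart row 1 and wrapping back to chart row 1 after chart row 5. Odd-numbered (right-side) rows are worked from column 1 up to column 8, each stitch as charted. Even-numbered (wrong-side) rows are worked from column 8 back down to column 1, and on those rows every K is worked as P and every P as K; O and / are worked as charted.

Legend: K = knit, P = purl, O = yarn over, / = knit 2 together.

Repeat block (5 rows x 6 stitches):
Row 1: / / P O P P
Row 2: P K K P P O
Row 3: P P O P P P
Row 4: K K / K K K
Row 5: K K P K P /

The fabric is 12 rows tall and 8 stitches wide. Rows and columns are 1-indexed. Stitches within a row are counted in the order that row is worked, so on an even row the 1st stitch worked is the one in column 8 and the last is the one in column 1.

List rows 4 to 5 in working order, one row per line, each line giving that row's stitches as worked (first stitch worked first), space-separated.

Rows as worked:
P P P P P / P P
K K P K P / K K

Derivation:
Row 4: chart row 4, WS - tiled (columns 1-8): K K / K K K K K; work from column 8 back to 1 with K<->P swapped.
Row 5: chart row 5, RS - tile across columns 1-8 and work as-is.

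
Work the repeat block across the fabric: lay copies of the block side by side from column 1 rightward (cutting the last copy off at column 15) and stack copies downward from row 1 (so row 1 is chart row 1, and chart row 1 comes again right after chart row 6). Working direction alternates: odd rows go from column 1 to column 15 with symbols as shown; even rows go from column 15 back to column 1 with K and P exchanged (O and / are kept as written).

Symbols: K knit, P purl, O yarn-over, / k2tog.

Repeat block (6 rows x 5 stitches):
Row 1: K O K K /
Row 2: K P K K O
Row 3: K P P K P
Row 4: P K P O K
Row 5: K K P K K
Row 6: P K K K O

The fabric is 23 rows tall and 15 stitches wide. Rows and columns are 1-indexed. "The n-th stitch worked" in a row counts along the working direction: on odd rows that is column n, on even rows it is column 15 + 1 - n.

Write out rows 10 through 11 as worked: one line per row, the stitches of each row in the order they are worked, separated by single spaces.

Row 10: chart row 4, WS - tiled (columns 1-15): P K P O K P K P O K P K P O K; work from column 15 back to 1 with K<->P swapped.
Row 11: chart row 5, RS - tile across columns 1-15 and work as-is.

Result:
P O K P K P O K P K P O K P K
K K P K K K K P K K K K P K K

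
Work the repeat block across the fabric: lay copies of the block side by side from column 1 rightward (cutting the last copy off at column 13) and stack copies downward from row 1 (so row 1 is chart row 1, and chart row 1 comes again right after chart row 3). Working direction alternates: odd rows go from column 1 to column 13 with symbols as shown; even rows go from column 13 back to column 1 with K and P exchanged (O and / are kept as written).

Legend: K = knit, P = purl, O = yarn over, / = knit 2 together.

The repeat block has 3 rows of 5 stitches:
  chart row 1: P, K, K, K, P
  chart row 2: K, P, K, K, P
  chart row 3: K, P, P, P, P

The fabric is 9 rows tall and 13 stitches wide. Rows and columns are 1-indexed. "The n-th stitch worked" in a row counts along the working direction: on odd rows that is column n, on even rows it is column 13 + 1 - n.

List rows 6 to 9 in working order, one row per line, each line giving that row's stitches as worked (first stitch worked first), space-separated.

Row 6: chart row 3, WS - tiled (columns 1-13): K P P P P K P P P P K P P; work from column 13 back to 1 with K<->P swapped.
Row 7: chart row 1, RS - tile across columns 1-13 and work as-is.
Row 8: chart row 2, WS - tiled (columns 1-13): K P K K P K P K K P K P K; work from column 13 back to 1 with K<->P swapped.
Row 9: chart row 3, RS - tile across columns 1-13 and work as-is.

Result:
K K P K K K K P K K K K P
P K K K P P K K K P P K K
P K P K P P K P K P P K P
K P P P P K P P P P K P P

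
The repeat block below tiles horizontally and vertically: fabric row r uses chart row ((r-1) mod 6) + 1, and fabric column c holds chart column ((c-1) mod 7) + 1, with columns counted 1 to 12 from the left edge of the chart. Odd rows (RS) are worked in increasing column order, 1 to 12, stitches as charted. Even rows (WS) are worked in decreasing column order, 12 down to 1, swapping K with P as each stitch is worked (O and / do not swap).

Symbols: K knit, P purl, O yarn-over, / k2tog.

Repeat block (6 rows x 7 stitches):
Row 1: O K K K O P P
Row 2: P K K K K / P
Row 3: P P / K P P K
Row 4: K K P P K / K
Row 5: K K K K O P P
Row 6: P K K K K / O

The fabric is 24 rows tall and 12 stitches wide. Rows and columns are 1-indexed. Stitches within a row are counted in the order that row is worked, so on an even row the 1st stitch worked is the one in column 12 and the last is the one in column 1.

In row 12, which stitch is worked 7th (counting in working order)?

Result:
/

Derivation:
Row 12: (12-1) mod 6 = 5, so use chart row 6. Even row -> WS.
Chart row 6 tiled across columns 1-12: P K K K K / O P K K K K
WS row: flip the tiled sequence (start at column 12) and apply K<->P; O and / stay.
Row 12 as worked: P P P P K O / P P P P K
Stitch 7 in working order -> /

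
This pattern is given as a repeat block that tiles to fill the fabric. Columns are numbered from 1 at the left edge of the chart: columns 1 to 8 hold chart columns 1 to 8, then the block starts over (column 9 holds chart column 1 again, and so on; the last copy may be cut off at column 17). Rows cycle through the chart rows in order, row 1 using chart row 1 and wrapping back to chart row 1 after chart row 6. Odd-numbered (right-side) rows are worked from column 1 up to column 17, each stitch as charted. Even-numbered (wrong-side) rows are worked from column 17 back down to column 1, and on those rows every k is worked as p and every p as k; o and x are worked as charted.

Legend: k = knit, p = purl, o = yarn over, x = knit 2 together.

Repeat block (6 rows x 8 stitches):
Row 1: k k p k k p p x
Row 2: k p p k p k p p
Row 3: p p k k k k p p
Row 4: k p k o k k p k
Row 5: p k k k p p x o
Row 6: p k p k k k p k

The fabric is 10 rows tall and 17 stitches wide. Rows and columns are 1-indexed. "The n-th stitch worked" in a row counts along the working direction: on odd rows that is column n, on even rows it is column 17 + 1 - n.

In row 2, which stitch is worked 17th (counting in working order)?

Stitch:
p

Derivation:
Row 2: (2-1) mod 6 = 1, so use chart row 2. Even row -> WS.
Chart row 2 tiled across columns 1-17: k p p k p k p p k p p k p k p p k
WS row: flip the tiled sequence (start at column 17) and apply k<->p; o and x stay.
Row 2 as worked: p k k p k p k k p k k p k p k k p
The 17th stitch worked is p.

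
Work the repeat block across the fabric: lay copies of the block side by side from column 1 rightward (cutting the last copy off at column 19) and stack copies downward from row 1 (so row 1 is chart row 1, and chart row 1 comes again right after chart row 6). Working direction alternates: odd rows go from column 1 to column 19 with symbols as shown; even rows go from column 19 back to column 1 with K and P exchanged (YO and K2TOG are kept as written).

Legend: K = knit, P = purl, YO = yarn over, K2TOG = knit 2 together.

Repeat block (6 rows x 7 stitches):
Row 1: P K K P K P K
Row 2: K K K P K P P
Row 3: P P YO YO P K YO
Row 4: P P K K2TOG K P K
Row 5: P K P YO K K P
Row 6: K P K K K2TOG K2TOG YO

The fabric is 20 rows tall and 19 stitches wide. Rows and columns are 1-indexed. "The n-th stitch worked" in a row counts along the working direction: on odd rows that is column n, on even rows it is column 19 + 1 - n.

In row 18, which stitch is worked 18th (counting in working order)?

Result:
K

Derivation:
Row 18: (18-1) mod 6 = 5, so use chart row 6. Even row -> WS.
Chart row 6 tiled across columns 1-19: K P K K K2TOG K2TOG YO K P K K K2TOG K2TOG YO K P K K K2TOG
Wrong side: read the tiled row from column 19 down to 1 and exchange K with P (leave YO, K2TOG).
Row 18 as worked: K2TOG P P K P YO K2TOG K2TOG P P K P YO K2TOG K2TOG P P K P
The 18th stitch worked is K.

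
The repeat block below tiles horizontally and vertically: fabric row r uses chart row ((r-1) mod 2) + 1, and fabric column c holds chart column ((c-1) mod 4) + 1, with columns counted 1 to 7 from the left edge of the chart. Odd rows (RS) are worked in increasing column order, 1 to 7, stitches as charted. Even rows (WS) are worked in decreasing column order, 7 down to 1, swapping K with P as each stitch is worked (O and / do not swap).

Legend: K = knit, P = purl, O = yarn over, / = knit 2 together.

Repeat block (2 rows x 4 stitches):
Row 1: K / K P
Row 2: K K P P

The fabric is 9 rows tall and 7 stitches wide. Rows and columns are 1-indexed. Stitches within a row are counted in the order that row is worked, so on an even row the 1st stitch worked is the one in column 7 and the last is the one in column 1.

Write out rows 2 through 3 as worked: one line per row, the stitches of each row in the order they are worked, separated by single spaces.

Row 2: chart row 2, WS - tiled (columns 1-7): K K P P K K P; work from column 7 back to 1 with K<->P swapped.
Row 3: chart row 1, RS - tile across columns 1-7 and work as-is.

== ROWS AS WORKED ==
K P P K K P P
K / K P K / K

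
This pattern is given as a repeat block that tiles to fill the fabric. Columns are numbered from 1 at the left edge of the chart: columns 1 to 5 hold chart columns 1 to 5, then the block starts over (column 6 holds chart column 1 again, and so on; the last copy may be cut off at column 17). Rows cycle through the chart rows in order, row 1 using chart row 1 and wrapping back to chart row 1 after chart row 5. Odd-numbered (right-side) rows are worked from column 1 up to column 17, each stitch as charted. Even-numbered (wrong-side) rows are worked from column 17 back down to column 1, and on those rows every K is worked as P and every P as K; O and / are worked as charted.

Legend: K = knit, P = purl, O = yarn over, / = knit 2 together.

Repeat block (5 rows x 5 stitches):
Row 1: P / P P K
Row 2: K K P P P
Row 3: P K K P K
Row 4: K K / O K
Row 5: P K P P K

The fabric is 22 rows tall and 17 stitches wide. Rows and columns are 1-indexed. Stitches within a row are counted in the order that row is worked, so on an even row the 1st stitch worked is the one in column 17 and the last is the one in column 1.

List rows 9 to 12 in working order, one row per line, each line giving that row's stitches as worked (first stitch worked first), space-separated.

Result:
K K / O K K K / O K K K / O K K K
P K P K K P K P K K P K P K K P K
P / P P K P / P P K P / P P K P /
P P K K K P P K K K P P K K K P P

Derivation:
Row 9: chart row 4, RS - tile across columns 1-17 and work as-is.
Row 10: chart row 5, WS - tiled (columns 1-17): P K P P K P K P P K P K P P K P K; work from column 17 back to 1 with K<->P swapped.
Row 11: chart row 1, RS - tile across columns 1-17 and work as-is.
Row 12: chart row 2, WS - tiled (columns 1-17): K K P P P K K P P P K K P P P K K; work from column 17 back to 1 with K<->P swapped.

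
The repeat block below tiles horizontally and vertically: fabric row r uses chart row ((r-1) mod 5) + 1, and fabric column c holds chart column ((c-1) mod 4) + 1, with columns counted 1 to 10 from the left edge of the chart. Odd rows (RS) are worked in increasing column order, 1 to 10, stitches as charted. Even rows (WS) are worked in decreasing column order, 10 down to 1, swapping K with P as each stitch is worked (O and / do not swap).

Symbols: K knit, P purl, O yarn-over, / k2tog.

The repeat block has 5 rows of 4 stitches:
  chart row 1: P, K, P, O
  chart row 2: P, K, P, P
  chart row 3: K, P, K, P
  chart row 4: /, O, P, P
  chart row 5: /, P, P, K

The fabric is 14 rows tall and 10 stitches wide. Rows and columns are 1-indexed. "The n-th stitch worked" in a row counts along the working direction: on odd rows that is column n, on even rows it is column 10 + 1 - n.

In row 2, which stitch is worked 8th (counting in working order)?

== STITCH ==
K

Derivation:
Row 2: (2-1) mod 5 = 1, so use chart row 2. Even row -> WS.
Chart row 2 tiled across columns 1-10: P K P P P K P P P K
WS: work from column 10 back to column 1 (reverse the tiled row), swapping K<->P (O and / unchanged).
Row 2 as worked: P K K K P K K K P K
Counting 8 along the worked row gives K.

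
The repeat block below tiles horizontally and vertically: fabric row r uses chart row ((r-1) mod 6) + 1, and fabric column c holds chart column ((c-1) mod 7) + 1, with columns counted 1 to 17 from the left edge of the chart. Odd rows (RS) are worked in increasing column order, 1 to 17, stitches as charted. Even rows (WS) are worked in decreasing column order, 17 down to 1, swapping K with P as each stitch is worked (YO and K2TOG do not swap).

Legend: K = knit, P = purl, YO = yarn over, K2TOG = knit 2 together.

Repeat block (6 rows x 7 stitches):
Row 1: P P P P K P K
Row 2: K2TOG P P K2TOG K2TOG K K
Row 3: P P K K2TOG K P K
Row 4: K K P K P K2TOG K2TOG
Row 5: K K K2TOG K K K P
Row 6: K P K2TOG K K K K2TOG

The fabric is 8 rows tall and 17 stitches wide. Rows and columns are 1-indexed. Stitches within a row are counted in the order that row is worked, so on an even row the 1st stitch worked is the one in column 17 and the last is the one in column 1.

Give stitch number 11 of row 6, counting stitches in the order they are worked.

Stitch:
K2TOG

Derivation:
Row 6 uses chart row ((6-1) mod 6)+1 = 6. Row 6 is even, so WS.
Chart row 6 tiled across columns 1-17: K P K2TOG K K K K2TOG K P K2TOG K K K K2TOG K P K2TOG
WS: work from column 17 back to column 1 (reverse the tiled row), swapping K<->P (YO and K2TOG unchanged).
Row 6 as worked: K2TOG K P K2TOG P P P K2TOG K P K2TOG P P P K2TOG K P
Stitch 11 in working order -> K2TOG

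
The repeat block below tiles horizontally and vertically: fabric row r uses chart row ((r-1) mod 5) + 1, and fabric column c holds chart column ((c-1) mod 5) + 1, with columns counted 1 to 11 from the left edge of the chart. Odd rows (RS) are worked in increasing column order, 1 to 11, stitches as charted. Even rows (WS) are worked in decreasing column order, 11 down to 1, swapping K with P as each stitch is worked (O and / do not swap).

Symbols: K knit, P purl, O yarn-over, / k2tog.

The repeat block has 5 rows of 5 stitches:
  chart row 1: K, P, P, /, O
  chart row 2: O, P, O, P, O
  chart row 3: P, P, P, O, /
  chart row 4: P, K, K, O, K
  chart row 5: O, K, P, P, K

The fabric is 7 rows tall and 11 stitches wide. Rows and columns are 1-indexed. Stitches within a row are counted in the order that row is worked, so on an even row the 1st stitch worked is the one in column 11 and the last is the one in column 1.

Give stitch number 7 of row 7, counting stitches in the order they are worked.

== STITCH ==
P

Derivation:
Row 7 uses chart row ((7-1) mod 5)+1 = 2. Row 7 is odd, so RS.
Chart row 2 tiled across columns 1-11: O P O P O O P O P O O
RS row: no reversal, no swap; stitch n worked = column n.
The 7th stitch worked is P.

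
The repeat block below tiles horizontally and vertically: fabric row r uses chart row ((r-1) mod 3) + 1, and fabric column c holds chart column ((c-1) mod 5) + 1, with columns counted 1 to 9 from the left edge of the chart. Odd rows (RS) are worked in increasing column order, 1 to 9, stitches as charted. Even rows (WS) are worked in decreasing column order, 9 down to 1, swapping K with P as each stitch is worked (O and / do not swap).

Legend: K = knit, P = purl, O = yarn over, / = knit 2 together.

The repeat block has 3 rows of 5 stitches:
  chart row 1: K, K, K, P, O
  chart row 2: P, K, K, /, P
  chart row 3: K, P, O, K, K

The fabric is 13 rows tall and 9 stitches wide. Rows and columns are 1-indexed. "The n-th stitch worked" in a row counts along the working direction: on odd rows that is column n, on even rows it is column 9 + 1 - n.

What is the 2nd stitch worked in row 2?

Stitch:
P

Derivation:
Row 2: (2-1) mod 3 = 1, so use chart row 2. Even row -> WS.
Chart row 2 tiled across columns 1-9: P K K / P P K K /
Wrong side: read the tiled row from column 9 down to 1 and exchange K with P (leave O, /).
Row 2 as worked: / P P K K / P P K
The 2nd stitch worked is P.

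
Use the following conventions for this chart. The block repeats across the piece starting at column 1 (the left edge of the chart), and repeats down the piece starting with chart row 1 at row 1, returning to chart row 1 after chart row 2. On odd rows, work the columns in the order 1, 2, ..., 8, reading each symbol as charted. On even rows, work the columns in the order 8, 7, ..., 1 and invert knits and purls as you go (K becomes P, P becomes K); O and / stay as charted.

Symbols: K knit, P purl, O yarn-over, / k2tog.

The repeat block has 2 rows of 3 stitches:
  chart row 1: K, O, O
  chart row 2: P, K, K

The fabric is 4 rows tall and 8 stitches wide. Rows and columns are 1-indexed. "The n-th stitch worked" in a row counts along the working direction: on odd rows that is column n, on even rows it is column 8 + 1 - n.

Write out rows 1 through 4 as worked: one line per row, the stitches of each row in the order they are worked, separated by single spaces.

Rows as worked:
K O O K O O K O
P K P P K P P K
K O O K O O K O
P K P P K P P K

Derivation:
Row 1: chart row 1, RS - tile across columns 1-8 and work as-is.
Row 2: chart row 2, WS - tiled (columns 1-8): P K K P K K P K; work from column 8 back to 1 with K<->P swapped.
Row 3: chart row 1, RS - tile across columns 1-8 and work as-is.
Row 4: chart row 2, WS - tiled (columns 1-8): P K K P K K P K; work from column 8 back to 1 with K<->P swapped.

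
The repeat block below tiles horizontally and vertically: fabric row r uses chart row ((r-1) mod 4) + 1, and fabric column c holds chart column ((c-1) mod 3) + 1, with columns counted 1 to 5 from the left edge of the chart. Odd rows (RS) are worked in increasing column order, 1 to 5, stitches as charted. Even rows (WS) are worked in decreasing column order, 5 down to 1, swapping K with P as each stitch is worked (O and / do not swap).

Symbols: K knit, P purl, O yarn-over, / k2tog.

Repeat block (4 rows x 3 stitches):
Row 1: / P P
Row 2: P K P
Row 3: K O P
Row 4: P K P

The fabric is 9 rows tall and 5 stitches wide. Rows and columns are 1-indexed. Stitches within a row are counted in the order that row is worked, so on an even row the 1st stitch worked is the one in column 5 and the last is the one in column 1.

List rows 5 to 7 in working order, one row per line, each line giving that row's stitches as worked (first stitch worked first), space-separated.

Row 5: chart row 1, RS - tile across columns 1-5 and work as-is.
Row 6: chart row 2, WS - tiled (columns 1-5): P K P P K; work from column 5 back to 1 with K<->P swapped.
Row 7: chart row 3, RS - tile across columns 1-5 and work as-is.

Rows as worked:
/ P P / P
P K K P K
K O P K O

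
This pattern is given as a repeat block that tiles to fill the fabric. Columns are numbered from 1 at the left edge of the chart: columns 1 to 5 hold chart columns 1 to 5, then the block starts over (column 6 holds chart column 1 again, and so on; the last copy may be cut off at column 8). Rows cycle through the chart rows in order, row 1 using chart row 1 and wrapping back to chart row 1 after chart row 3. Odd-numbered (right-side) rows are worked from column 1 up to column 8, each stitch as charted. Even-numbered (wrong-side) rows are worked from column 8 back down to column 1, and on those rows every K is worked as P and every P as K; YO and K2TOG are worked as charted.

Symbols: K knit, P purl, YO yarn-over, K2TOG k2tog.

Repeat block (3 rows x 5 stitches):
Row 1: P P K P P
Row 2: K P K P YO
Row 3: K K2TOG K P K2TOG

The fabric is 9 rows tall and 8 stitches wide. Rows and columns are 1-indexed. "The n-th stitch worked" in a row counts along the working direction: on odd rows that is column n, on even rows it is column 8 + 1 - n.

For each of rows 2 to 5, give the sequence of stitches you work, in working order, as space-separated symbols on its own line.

Result:
P K P YO K P K P
K K2TOG K P K2TOG K K2TOG K
P K K K K P K K
K P K P YO K P K

Derivation:
Row 2: chart row 2, WS - tiled (columns 1-8): K P K P YO K P K; work from column 8 back to 1 with K<->P swapped.
Row 3: chart row 3, RS - tile across columns 1-8 and work as-is.
Row 4: chart row 1, WS - tiled (columns 1-8): P P K P P P P K; work from column 8 back to 1 with K<->P swapped.
Row 5: chart row 2, RS - tile across columns 1-8 and work as-is.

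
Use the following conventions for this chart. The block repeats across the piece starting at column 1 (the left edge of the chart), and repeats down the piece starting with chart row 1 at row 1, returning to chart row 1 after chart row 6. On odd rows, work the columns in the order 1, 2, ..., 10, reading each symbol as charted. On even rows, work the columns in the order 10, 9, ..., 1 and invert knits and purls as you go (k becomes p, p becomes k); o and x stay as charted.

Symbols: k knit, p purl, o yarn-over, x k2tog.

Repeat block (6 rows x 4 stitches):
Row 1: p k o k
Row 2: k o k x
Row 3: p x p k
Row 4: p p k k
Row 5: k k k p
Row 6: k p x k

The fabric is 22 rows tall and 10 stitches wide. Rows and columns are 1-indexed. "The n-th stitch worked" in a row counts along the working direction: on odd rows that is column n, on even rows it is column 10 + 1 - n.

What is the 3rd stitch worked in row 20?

Result:
x

Derivation:
Row 20: (20-1) mod 6 = 1, so use chart row 2. Even row -> WS.
Chart row 2 tiled across columns 1-10: k o k x k o k x k o
WS row: flip the tiled sequence (start at column 10) and apply k<->p; o and x stay.
Row 20 as worked: o p x p o p x p o p
Stitch 3 in working order -> x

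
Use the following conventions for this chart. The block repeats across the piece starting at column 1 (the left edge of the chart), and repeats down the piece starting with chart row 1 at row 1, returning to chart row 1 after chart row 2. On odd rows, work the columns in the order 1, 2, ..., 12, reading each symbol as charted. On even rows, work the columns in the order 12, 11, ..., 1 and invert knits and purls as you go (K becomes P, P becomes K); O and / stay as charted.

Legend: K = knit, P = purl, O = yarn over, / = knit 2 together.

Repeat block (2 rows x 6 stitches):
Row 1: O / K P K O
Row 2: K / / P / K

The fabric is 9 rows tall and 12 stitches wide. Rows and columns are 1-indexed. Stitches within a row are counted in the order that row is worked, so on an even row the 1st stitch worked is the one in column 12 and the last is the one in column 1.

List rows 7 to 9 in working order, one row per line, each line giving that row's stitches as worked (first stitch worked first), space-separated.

Row 7: chart row 1, RS - tile across columns 1-12 and work as-is.
Row 8: chart row 2, WS - tiled (columns 1-12): K / / P / K K / / P / K; work from column 12 back to 1 with K<->P swapped.
Row 9: chart row 1, RS - tile across columns 1-12 and work as-is.

Result:
O / K P K O O / K P K O
P / K / / P P / K / / P
O / K P K O O / K P K O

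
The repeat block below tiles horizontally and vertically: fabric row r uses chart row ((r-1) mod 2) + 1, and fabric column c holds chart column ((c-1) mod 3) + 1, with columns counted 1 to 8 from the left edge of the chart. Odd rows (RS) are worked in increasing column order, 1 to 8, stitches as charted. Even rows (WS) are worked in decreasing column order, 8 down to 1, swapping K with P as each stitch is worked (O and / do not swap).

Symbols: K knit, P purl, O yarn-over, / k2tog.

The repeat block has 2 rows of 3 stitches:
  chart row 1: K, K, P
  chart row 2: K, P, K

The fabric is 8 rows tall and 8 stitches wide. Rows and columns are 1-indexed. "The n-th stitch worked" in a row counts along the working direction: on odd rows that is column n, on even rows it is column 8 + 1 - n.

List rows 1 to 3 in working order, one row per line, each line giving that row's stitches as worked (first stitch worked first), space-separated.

Rows as worked:
K K P K K P K K
K P P K P P K P
K K P K K P K K

Derivation:
Row 1: chart row 1, RS - tile across columns 1-8 and work as-is.
Row 2: chart row 2, WS - tiled (columns 1-8): K P K K P K K P; work from column 8 back to 1 with K<->P swapped.
Row 3: chart row 1, RS - tile across columns 1-8 and work as-is.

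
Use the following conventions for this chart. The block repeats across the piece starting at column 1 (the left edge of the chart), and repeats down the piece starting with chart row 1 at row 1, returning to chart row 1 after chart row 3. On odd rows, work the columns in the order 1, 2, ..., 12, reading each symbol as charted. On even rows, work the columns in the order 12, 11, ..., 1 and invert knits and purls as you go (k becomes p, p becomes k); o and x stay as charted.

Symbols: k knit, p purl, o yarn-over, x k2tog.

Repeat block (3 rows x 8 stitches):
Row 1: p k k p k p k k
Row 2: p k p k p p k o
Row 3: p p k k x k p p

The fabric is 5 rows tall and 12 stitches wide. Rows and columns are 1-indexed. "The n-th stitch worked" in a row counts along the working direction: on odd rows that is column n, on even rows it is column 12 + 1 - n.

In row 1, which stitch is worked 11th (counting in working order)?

Row 1 uses chart row ((1-1) mod 3)+1 = 1. Row 1 is odd, so RS.
Chart row 1 tiled across columns 1-12: p k k p k p k k p k k p
RS: work column 1 to column 12, symbols as charted — the tiled row is the row as worked.
Counting 11 along the worked row gives k.

Result:
k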